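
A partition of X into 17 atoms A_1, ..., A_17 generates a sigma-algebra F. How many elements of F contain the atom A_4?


Each element of F is a union of some subset S of the 17 atoms.
The element contains A_4 iff A_4 is in S.
So we count subsets S of {A_1,...,A_17} with A_4 in S: choose freely among the other 16 atoms.
Count = 2^(17-1) = 2^16 = 65536.


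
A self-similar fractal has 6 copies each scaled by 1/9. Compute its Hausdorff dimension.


For a self-similar set with N copies scaled by 1/r:
dim_H = log(N)/log(r) = log(6)/log(9)
= 1.791759/2.197225
= 0.815465


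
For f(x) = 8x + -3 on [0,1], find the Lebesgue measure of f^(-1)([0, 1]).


f^(-1)([0, 1]) = {x : 0 <= 8x + -3 <= 1}
Solving: (0 - -3)/8 <= x <= (1 - -3)/8
= [0.375, 0.5]
Intersecting with [0,1]: [0.375, 0.5]
Measure = 0.5 - 0.375 = 0.125


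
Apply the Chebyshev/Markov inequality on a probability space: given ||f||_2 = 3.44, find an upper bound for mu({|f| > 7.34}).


Chebyshev/Markov inequality: mu(|f| > eps) <= (||f||_p / eps)^p
Step 1: ||f||_2 / eps = 3.44 / 7.34 = 0.468665
Step 2: Raise to power p = 2:
  (0.468665)^2 = 0.219647
Step 3: Therefore mu(|f| > 7.34) <= 0.219647


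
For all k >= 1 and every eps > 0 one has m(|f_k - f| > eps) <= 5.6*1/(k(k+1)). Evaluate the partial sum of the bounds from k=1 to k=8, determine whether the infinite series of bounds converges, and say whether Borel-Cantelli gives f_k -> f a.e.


Step 1: List the terms 5.6*1/(k(k+1)) for k = 1 to 8:
  k=1: 2.8
  k=2: 0.933333
  k=3: 0.466667
  k=4: 0.28
  k=5: 0.186667
  k=6: 0.133333
  k=7: 0.1
  k=8: 0.077778
Step 2: Partial sum = 2.8 + 0.933333 + 0.466667 + 0.28 + 0.186667 + 0.133333 + 0.1 + 0.077778
     = 4.977778
Step 3: The full series sum_(k>=1) 5.6*1/(k(k+1)) converges (telescoping series sum 1/(k(k+1)) = 1; a constant multiple of a convergent series converges).
Step 4: Fix eps > 0. Since sum_k m(|f_k - f| > eps) < infinity, the Borel-Cantelli lemma gives
        m(limsup_k {|f_k - f| > eps}) = 0, i.e. for a.e. x, |f_k(x) - f(x)| <= eps for all large k.
        Applying this with eps = 1/j for j = 1, 2, ... and intersecting the countably many full-measure sets,
        for a.e. x we get limsup_k |f_k(x) - f(x)| <= 1/j for every j, hence f_k -> f almost everywhere.
Conclusion: series converges; Borel-Cantelli yields f_k -> f a.e.


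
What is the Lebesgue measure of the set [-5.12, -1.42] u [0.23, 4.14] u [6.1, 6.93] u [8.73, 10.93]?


For pairwise disjoint intervals, m(union) = sum of lengths.
= (-1.42 - -5.12) + (4.14 - 0.23) + (6.93 - 6.1) + (10.93 - 8.73)
= 3.7 + 3.91 + 0.83 + 2.2
= 10.64


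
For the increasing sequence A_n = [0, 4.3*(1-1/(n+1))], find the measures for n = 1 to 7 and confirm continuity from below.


By continuity of measure from below: if A_n increases to A, then m(A_n) -> m(A).
Here A = [0, 4.3], so m(A) = 4.3
Step 1: a_1 = 4.3*(1 - 1/2) = 2.15, m(A_1) = 2.15
Step 2: a_2 = 4.3*(1 - 1/3) = 2.8667, m(A_2) = 2.8667
Step 3: a_3 = 4.3*(1 - 1/4) = 3.225, m(A_3) = 3.225
Step 4: a_4 = 4.3*(1 - 1/5) = 3.44, m(A_4) = 3.44
Step 5: a_5 = 4.3*(1 - 1/6) = 3.5833, m(A_5) = 3.5833
Step 6: a_6 = 4.3*(1 - 1/7) = 3.6857, m(A_6) = 3.6857
Step 7: a_7 = 4.3*(1 - 1/8) = 3.7625, m(A_7) = 3.7625
Limit: m(A_n) -> m([0,4.3]) = 4.3


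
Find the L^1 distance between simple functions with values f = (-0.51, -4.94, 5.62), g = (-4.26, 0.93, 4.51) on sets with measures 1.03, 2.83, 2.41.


Step 1: Compute differences f_i - g_i:
  -0.51 - -4.26 = 3.75
  -4.94 - 0.93 = -5.87
  5.62 - 4.51 = 1.11
Step 2: Compute |diff|^1 * measure for each set:
  |3.75|^1 * 1.03 = 3.75 * 1.03 = 3.8625
  |-5.87|^1 * 2.83 = 5.87 * 2.83 = 16.6121
  |1.11|^1 * 2.41 = 1.11 * 2.41 = 2.6751
Step 3: Sum = 23.1497
Step 4: ||f-g||_1 = (23.1497)^(1/1) = 23.1497


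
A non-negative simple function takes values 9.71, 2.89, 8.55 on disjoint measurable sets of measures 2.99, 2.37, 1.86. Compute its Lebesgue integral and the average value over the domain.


Step 1: Integral = sum(value_i * measure_i)
= 9.71*2.99 + 2.89*2.37 + 8.55*1.86
= 29.0329 + 6.8493 + 15.903
= 51.7852
Step 2: Total measure of domain = 2.99 + 2.37 + 1.86 = 7.22
Step 3: Average value = 51.7852 / 7.22 = 7.172465


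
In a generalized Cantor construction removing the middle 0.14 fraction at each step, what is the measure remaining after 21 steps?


Step 1: At each step, fraction remaining = 1 - 0.14 = 0.86
Step 2: After 21 steps, measure = (0.86)^21
Result = 0.042118


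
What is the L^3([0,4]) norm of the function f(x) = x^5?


Step 1: ||f||_3 = (integral_0^4 |x^5|^3 dx)^(1/3)
     = (integral_0^4 x^15 dx)^(1/3)
Step 2: integral_0^4 x^15 dx = [x^16/(16)] from 0 to 4 = 4^16/16
     = 4294967296/16 = 2.684355e+08
Step 3: ||f||_3 = (2.684355e+08)^(1/3) = 645.079578


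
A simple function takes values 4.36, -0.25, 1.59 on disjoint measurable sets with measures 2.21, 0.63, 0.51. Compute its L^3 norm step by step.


Step 1: Compute |f_i|^3 for each value:
  |4.36|^3 = 82.881856
  |-0.25|^3 = 0.015625
  |1.59|^3 = 4.019679
Step 2: Multiply by measures and sum:
  82.881856 * 2.21 = 183.168902
  0.015625 * 0.63 = 0.009844
  4.019679 * 0.51 = 2.050036
Sum = 183.168902 + 0.009844 + 2.050036 = 185.228782
Step 3: Take the p-th root:
||f||_3 = (185.228782)^(1/3) = 5.700367


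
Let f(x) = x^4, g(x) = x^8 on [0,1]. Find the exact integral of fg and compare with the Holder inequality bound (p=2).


Step 1: Exact integral of f*g = integral(x^12, 0, 1) = 1/13
     = 0.076923
Step 2: Holder bound with p=2, q=2:
  ||f||_p = (integral x^8 dx)^(1/2) = (1/9)^(1/2) = 0.333333
  ||g||_q = (integral x^16 dx)^(1/2) = (1/17)^(1/2) = 0.242536
Step 3: Holder bound = ||f||_p * ||g||_q = 0.333333 * 0.242536 = 0.080845
Verification: 0.076923 <= 0.080845 (Holder holds)


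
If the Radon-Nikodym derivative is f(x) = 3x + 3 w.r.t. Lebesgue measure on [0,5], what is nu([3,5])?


nu(A) = integral_A (dnu/dmu) dmu = integral_3^5 (3x + 3) dx
Step 1: Antiderivative F(x) = (3/2)x^2 + 3x
Step 2: F(5) = (3/2)*5^2 + 3*5 = 37.5 + 15 = 52.5
Step 3: F(3) = (3/2)*3^2 + 3*3 = 13.5 + 9 = 22.5
Step 4: nu([3,5]) = F(5) - F(3) = 52.5 - 22.5 = 30


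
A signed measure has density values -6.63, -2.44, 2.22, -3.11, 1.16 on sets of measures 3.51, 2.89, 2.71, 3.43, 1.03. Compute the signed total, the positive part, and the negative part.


Step 1: Compute signed measure on each set:
  Set 1: -6.63 * 3.51 = -23.2713
  Set 2: -2.44 * 2.89 = -7.0516
  Set 3: 2.22 * 2.71 = 6.0162
  Set 4: -3.11 * 3.43 = -10.6673
  Set 5: 1.16 * 1.03 = 1.1948
Step 2: Total signed measure = (-23.2713) + (-7.0516) + (6.0162) + (-10.6673) + (1.1948)
     = -33.7792
Step 3: Positive part mu+(X) = sum of positive contributions = 7.211
Step 4: Negative part mu-(X) = |sum of negative contributions| = 40.9902


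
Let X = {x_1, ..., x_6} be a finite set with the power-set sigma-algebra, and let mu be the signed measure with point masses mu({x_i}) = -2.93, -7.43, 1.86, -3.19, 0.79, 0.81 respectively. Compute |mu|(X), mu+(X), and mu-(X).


Step 1: Every measurable set is a union of atoms (the cells / points), so a Hahn decomposition is
  obtained by grouping atoms by sign: P = union of atoms with mu > 0, N = union of the remaining atoms.
  Atoms in P (indices): 3, 5, 6;  atoms in N (indices): 1, 2, 4
  Positive values: 1.86, 0.79, 0.81
  Negative values: -2.93, -7.43, -3.19
Step 2: mu+(X) = mu(P) = sum of positive atom values = 3.46
Step 3: mu-(X) = -mu(N) = sum of |negative atom values| = 13.55
Step 4: |mu|(X) = mu+(X) + mu-(X) = 3.46 + 13.55 = 17.01


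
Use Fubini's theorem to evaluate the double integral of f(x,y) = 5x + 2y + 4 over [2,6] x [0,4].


By Fubini, integrate in x first, then y.
Step 1: Fix y, integrate over x in [2,6]:
  integral(5x + 2y + 4, x=2..6)
  = 5*(6^2 - 2^2)/2 + (2y + 4)*(6 - 2)
  = 80 + (2y + 4)*4
  = 80 + 8y + 16
  = 96 + 8y
Step 2: Integrate over y in [0,4]:
  integral(96 + 8y, y=0..4)
  = 96*4 + 8*(4^2 - 0^2)/2
  = 384 + 64
  = 448


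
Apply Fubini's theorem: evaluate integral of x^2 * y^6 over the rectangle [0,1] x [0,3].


By Fubini's theorem, the double integral factors as a product of single integrals:
Step 1: integral_0^1 x^2 dx = [x^3/3] from 0 to 1
     = 1^3/3 = 0.333333
Step 2: integral_0^3 y^6 dy = [y^7/7] from 0 to 3
     = 3^7/7 = 312.428571
Step 3: Double integral = 0.333333 * 312.428571 = 104.142857


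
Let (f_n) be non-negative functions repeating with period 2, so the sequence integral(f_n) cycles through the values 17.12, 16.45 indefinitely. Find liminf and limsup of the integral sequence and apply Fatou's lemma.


The sequence (integral(f_n)) is periodic with period 2, repeating the values 17.12, 16.45 indefinitely.
Step 1: For a periodic sequence, every tail (a_m, a_(m+1), ...) contains all 2 period values infinitely often.
Step 2: Hence inf of every tail = min of the period values = min(17.12, 16.45) = 16.45.
        liminf_n integral(f_n) = sup over m of (inf of tail from m) = 16.45.
Step 3: Similarly sup of every tail = max of the period values = 17.12.
        limsup_n integral(f_n) = 17.12.
Step 4: Fatou's lemma: integral(liminf_n f_n) <= liminf_n integral(f_n) = 16.45.
        So the integral of the pointwise liminf is at most 16.45.


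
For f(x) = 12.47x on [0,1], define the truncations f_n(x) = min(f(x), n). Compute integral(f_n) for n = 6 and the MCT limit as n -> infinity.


f(x) = 12.47x on [0,1]; f_n(x) = min(12.47x, n). At n = 6:
Step 1: f(x) reaches 6 at x = 6/12.47 = 0.481155
Step 2: integral(f_6) = integral(12.47x, 0, 0.481155) + integral(6, 0.481155, 1)
       = 12.47*0.481155^2/2 + 6*(1 - 0.481155)
       = 1.443464 + 3.113071
       = 4.556536
Step 3: As n -> infinity, f_n increases to f, so by MCT integral(f_n) -> integral(f) = 12.47/2 = 6.235.
Convergence: integral(f_6) = 4.556536 -> 6.235 as n -> infinity


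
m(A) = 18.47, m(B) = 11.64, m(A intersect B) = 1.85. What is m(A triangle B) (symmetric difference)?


m(A Delta B) = m(A) + m(B) - 2*m(A n B)
= 18.47 + 11.64 - 2*1.85
= 18.47 + 11.64 - 3.7
= 26.41


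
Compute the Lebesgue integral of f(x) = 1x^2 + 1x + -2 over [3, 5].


The Lebesgue integral of a Riemann-integrable function agrees with the Riemann integral.
Antiderivative F(x) = (1/3)x^3 + (1/2)x^2 + -2x
F(5) = (1/3)*5^3 + (1/2)*5^2 + -2*5
     = (1/3)*125 + (1/2)*25 + -2*5
     = 41.666667 + 12.5 + -10
     = 44.166667
F(3) = 7.5
Integral = F(5) - F(3) = 44.166667 - 7.5 = 36.666667


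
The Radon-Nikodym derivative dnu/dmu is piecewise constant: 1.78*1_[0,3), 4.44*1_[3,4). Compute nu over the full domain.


Integrate each piece of the Radon-Nikodym derivative:
Step 1: integral_0^3 1.78 dx = 1.78*(3-0) = 1.78*3 = 5.34
Step 2: integral_3^4 4.44 dx = 4.44*(4-3) = 4.44*1 = 4.44
Total: 5.34 + 4.44 = 9.78


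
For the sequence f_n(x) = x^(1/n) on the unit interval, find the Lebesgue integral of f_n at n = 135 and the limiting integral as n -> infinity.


At n = 135: f_135(x) = x^(1/135).
Step 1: integral(x^(1/135), 0, 1) = [x^(1/135+1) / (1/135+1)] from 0 to 1
     = 1 / (1/135 + 1) = 1 / ((135+1)/135) = 135/(135+1)
     = 135/136 = 0.992647
Step 2: As n -> infinity, f_n(x) = x^(1/n) -> 1 for x in (0,1], and f_n is increasing in n.
By MCT, lim_n integral(f_n) = integral(lim_n f_n) = integral(1, 0, 1) = 1.
Step 3: Verify convergence: 135/136 = 0.992647 -> 1


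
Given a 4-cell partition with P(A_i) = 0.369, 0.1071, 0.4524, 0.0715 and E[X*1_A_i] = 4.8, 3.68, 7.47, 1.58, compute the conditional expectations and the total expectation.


For each cell A_i: E[X|A_i] = E[X*1_A_i] / P(A_i)
Step 1: E[X|A_1] = 4.8 / 0.369 = 13.00813
Step 2: E[X|A_2] = 3.68 / 0.1071 = 34.360411
Step 3: E[X|A_3] = 7.47 / 0.4524 = 16.511936
Step 4: E[X|A_4] = 1.58 / 0.0715 = 22.097902
Verification: E[X] = sum E[X*1_A_i] = 4.8 + 3.68 + 7.47 + 1.58 = 17.53


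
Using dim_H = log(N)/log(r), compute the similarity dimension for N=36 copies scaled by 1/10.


For a self-similar set with N copies scaled by 1/r:
dim_H = log(N)/log(r) = log(36)/log(10)
= 3.583519/2.302585
= 1.556303


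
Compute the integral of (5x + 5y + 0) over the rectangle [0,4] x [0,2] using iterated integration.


By Fubini, integrate in x first, then y.
Step 1: Fix y, integrate over x in [0,4]:
  integral(5x + 5y + 0, x=0..4)
  = 5*(4^2 - 0^2)/2 + (5y + 0)*(4 - 0)
  = 40 + (5y + 0)*4
  = 40 + 20y + 0
  = 40 + 20y
Step 2: Integrate over y in [0,2]:
  integral(40 + 20y, y=0..2)
  = 40*2 + 20*(2^2 - 0^2)/2
  = 80 + 40
  = 120


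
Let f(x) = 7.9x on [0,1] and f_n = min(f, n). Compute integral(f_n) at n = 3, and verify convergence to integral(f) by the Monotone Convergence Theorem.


f(x) = 7.9x on [0,1]; f_n(x) = min(7.9x, n). At n = 3:
Step 1: f(x) reaches 3 at x = 3/7.9 = 0.379747
Step 2: integral(f_3) = integral(7.9x, 0, 0.379747) + integral(3, 0.379747, 1)
       = 7.9*0.379747^2/2 + 3*(1 - 0.379747)
       = 0.56962 + 1.860759
       = 2.43038
Step 3: As n -> infinity, f_n increases to f, so by MCT integral(f_n) -> integral(f) = 7.9/2 = 3.95.
Convergence: integral(f_3) = 2.43038 -> 3.95 as n -> infinity


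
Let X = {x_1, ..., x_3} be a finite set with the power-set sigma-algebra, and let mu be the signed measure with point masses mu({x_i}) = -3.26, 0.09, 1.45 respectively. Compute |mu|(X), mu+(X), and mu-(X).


Step 1: Every measurable set is a union of atoms (the cells / points), so a Hahn decomposition is
  obtained by grouping atoms by sign: P = union of atoms with mu > 0, N = union of the remaining atoms.
  Atoms in P (indices): 2, 3;  atoms in N (indices): 1
  Positive values: 0.09, 1.45
  Negative values: -3.26
Step 2: mu+(X) = mu(P) = sum of positive atom values = 1.54
Step 3: mu-(X) = -mu(N) = sum of |negative atom values| = 3.26
Step 4: |mu|(X) = mu+(X) + mu-(X) = 1.54 + 3.26 = 4.8


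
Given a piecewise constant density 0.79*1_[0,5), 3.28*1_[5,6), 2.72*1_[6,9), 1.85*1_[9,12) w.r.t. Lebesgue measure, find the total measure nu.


Integrate each piece of the Radon-Nikodym derivative:
Step 1: integral_0^5 0.79 dx = 0.79*(5-0) = 0.79*5 = 3.95
Step 2: integral_5^6 3.28 dx = 3.28*(6-5) = 3.28*1 = 3.28
Step 3: integral_6^9 2.72 dx = 2.72*(9-6) = 2.72*3 = 8.16
Step 4: integral_9^12 1.85 dx = 1.85*(12-9) = 1.85*3 = 5.55
Total: 3.95 + 3.28 + 8.16 + 5.55 = 20.94


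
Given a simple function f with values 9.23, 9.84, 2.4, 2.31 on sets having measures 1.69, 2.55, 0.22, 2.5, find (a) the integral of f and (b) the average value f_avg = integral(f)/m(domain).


Step 1: Integral = sum(value_i * measure_i)
= 9.23*1.69 + 9.84*2.55 + 2.4*0.22 + 2.31*2.5
= 15.5987 + 25.092 + 0.528 + 5.775
= 46.9937
Step 2: Total measure of domain = 1.69 + 2.55 + 0.22 + 2.5 = 6.96
Step 3: Average value = 46.9937 / 6.96 = 6.751968


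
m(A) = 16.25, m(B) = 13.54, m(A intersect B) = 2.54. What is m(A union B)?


By inclusion-exclusion: m(A u B) = m(A) + m(B) - m(A n B)
= 16.25 + 13.54 - 2.54
= 27.25


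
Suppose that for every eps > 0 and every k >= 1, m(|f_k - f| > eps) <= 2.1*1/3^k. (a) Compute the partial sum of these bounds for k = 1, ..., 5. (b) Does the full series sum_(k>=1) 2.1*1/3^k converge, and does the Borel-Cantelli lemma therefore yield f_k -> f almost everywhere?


Step 1: List the terms 2.1*1/3^k for k = 1 to 5:
  k=1: 0.7
  k=2: 0.233333
  k=3: 0.077778
  k=4: 0.025926
  k=5: 0.008642
Step 2: Partial sum = 0.7 + 0.233333 + 0.077778 + 0.025926 + 0.008642
     = 1.045679
Step 3: The full series sum_(k>=1) 2.1*1/3^k converges (geometric series with ratio 1/3 < 1; a constant multiple of a convergent series converges).
Step 4: Fix eps > 0. Since sum_k m(|f_k - f| > eps) < infinity, the Borel-Cantelli lemma gives
        m(limsup_k {|f_k - f| > eps}) = 0, i.e. for a.e. x, |f_k(x) - f(x)| <= eps for all large k.
        Applying this with eps = 1/j for j = 1, 2, ... and intersecting the countably many full-measure sets,
        for a.e. x we get limsup_k |f_k(x) - f(x)| <= 1/j for every j, hence f_k -> f almost everywhere.
Conclusion: series converges; Borel-Cantelli yields f_k -> f a.e.


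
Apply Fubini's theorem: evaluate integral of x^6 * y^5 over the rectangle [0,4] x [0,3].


By Fubini's theorem, the double integral factors as a product of single integrals:
Step 1: integral_0^4 x^6 dx = [x^7/7] from 0 to 4
     = 4^7/7 = 2340.571429
Step 2: integral_0^3 y^5 dy = [y^6/6] from 0 to 3
     = 3^6/6 = 121.5
Step 3: Double integral = 2340.571429 * 121.5 = 284379.428571


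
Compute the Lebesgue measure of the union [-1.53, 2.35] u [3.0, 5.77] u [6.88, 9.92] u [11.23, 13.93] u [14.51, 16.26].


For pairwise disjoint intervals, m(union) = sum of lengths.
= (2.35 - -1.53) + (5.77 - 3.0) + (9.92 - 6.88) + (13.93 - 11.23) + (16.26 - 14.51)
= 3.88 + 2.77 + 3.04 + 2.7 + 1.75
= 14.14


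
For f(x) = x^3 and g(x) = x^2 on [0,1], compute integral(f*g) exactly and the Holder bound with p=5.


Step 1: Exact integral of f*g = integral(x^5, 0, 1) = 1/6
     = 0.166667
Step 2: Holder bound with p=5, q=1.25:
  ||f||_p = (integral x^15 dx)^(1/5) = (1/16)^(1/5) = 0.574349
  ||g||_q = (integral x^2.5 dx)^(1/1.25) = (1/3.5)^(1/1.25) = 0.367067
Step 3: Holder bound = ||f||_p * ||g||_q = 0.574349 * 0.367067 = 0.210825
Verification: 0.166667 <= 0.210825 (Holder holds)


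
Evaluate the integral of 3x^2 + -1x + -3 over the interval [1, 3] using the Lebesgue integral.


The Lebesgue integral of a Riemann-integrable function agrees with the Riemann integral.
Antiderivative F(x) = (3/3)x^3 + (-1/2)x^2 + -3x
F(3) = (3/3)*3^3 + (-1/2)*3^2 + -3*3
     = (3/3)*27 + (-1/2)*9 + -3*3
     = 27 + -4.5 + -9
     = 13.5
F(1) = -2.5
Integral = F(3) - F(1) = 13.5 - -2.5 = 16


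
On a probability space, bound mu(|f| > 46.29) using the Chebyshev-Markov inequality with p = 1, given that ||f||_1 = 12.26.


Chebyshev/Markov inequality: mu(|f| > eps) <= (||f||_p / eps)^p
Step 1: ||f||_1 / eps = 12.26 / 46.29 = 0.264852
Step 2: Raise to power p = 1:
  (0.264852)^1 = 0.264852
Step 3: Therefore mu(|f| > 46.29) <= 0.264852


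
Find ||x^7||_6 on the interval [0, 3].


Step 1: ||f||_6 = (integral_0^3 |x^7|^6 dx)^(1/6)
     = (integral_0^3 x^42 dx)^(1/6)
Step 2: integral_0^3 x^42 dx = [x^43/(43)] from 0 to 3 = 3^43/43
     = 328256967394537077627/43 = 7.633883e+18
Step 3: ||f||_6 = (7.633883e+18)^(1/6) = 1403.2151


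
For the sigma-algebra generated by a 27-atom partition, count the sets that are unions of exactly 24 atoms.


Each element of F is a union of some subset of the 27 atoms.
Elements that are unions of exactly 24 atoms correspond to 24-element subsets of the 27 atoms.
Count = C(27, 24) = 27! / (24! * 3!) = 2925.


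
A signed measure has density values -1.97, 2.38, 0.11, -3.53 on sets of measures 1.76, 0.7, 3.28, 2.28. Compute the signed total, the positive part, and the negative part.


Step 1: Compute signed measure on each set:
  Set 1: -1.97 * 1.76 = -3.4672
  Set 2: 2.38 * 0.7 = 1.666
  Set 3: 0.11 * 3.28 = 0.3608
  Set 4: -3.53 * 2.28 = -8.0484
Step 2: Total signed measure = (-3.4672) + (1.666) + (0.3608) + (-8.0484)
     = -9.4888
Step 3: Positive part mu+(X) = sum of positive contributions = 2.0268
Step 4: Negative part mu-(X) = |sum of negative contributions| = 11.5156


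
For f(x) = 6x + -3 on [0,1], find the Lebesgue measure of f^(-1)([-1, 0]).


f^(-1)([-1, 0]) = {x : -1 <= 6x + -3 <= 0}
Solving: (-1 - -3)/6 <= x <= (0 - -3)/6
= [0.333333, 0.5]
Intersecting with [0,1]: [0.333333, 0.5]
Measure = 0.5 - 0.333333 = 0.166667


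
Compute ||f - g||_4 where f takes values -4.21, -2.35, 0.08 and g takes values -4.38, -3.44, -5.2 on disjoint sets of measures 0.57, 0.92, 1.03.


Step 1: Compute differences f_i - g_i:
  -4.21 - -4.38 = 0.17
  -2.35 - -3.44 = 1.09
  0.08 - -5.2 = 5.28
Step 2: Compute |diff|^4 * measure for each set:
  |0.17|^4 * 0.57 = 8.352100e-04 * 0.57 = 4.760697e-04
  |1.09|^4 * 0.92 = 1.411582 * 0.92 = 1.298655
  |5.28|^4 * 1.03 = 777.205187 * 1.03 = 800.521342
Step 3: Sum = 801.820473
Step 4: ||f-g||_4 = (801.820473)^(1/4) = 5.321319


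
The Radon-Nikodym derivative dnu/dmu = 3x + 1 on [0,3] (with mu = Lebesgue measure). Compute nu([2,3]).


nu(A) = integral_A (dnu/dmu) dmu = integral_2^3 (3x + 1) dx
Step 1: Antiderivative F(x) = (3/2)x^2 + 1x
Step 2: F(3) = (3/2)*3^2 + 1*3 = 13.5 + 3 = 16.5
Step 3: F(2) = (3/2)*2^2 + 1*2 = 6 + 2 = 8
Step 4: nu([2,3]) = F(3) - F(2) = 16.5 - 8 = 8.5


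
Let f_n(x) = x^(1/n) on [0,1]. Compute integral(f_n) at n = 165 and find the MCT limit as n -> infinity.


At n = 165: f_165(x) = x^(1/165).
Step 1: integral(x^(1/165), 0, 1) = [x^(1/165+1) / (1/165+1)] from 0 to 1
     = 1 / (1/165 + 1) = 1 / ((165+1)/165) = 165/(165+1)
     = 165/166 = 0.993976
Step 2: As n -> infinity, f_n(x) = x^(1/n) -> 1 for x in (0,1], and f_n is increasing in n.
By MCT, lim_n integral(f_n) = integral(lim_n f_n) = integral(1, 0, 1) = 1.
Step 3: Verify convergence: 165/166 = 0.993976 -> 1


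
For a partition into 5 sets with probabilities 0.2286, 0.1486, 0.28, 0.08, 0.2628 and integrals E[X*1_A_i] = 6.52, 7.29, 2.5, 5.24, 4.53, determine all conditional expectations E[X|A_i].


For each cell A_i: E[X|A_i] = E[X*1_A_i] / P(A_i)
Step 1: E[X|A_1] = 6.52 / 0.2286 = 28.521435
Step 2: E[X|A_2] = 7.29 / 0.1486 = 49.057873
Step 3: E[X|A_3] = 2.5 / 0.28 = 8.928571
Step 4: E[X|A_4] = 5.24 / 0.08 = 65.5
Step 5: E[X|A_5] = 4.53 / 0.2628 = 17.237443
Verification: E[X] = sum E[X*1_A_i] = 6.52 + 7.29 + 2.5 + 5.24 + 4.53 = 26.08


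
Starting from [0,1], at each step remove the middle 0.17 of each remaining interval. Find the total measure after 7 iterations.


Step 1: At each step, fraction remaining = 1 - 0.17 = 0.83
Step 2: After 7 steps, measure = (0.83)^7
Result = 0.271361


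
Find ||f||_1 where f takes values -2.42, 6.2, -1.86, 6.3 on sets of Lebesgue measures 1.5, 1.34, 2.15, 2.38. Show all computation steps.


Step 1: Compute |f_i|^1 for each value:
  |-2.42|^1 = 2.42
  |6.2|^1 = 6.2
  |-1.86|^1 = 1.86
  |6.3|^1 = 6.3
Step 2: Multiply by measures and sum:
  2.42 * 1.5 = 3.63
  6.2 * 1.34 = 8.308
  1.86 * 2.15 = 3.999
  6.3 * 2.38 = 14.994
Sum = 3.63 + 8.308 + 3.999 + 14.994 = 30.931
Step 3: Take the p-th root:
||f||_1 = (30.931)^(1/1) = 30.931


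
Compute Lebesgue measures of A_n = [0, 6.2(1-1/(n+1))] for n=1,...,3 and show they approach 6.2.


By continuity of measure from below: if A_n increases to A, then m(A_n) -> m(A).
Here A = [0, 6.2], so m(A) = 6.2
Step 1: a_1 = 6.2*(1 - 1/2) = 3.1, m(A_1) = 3.1
Step 2: a_2 = 6.2*(1 - 1/3) = 4.1333, m(A_2) = 4.1333
Step 3: a_3 = 6.2*(1 - 1/4) = 4.65, m(A_3) = 4.65
Limit: m(A_n) -> m([0,6.2]) = 6.2


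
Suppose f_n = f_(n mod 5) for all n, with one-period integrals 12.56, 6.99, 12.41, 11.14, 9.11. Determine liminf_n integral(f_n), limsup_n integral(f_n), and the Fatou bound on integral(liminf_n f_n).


The sequence (integral(f_n)) is periodic with period 5, repeating the values 12.56, 6.99, 12.41, 11.14, 9.11 indefinitely.
Step 1: For a periodic sequence, every tail (a_m, a_(m+1), ...) contains all 5 period values infinitely often.
Step 2: Hence inf of every tail = min of the period values = min(12.56, 6.99, 12.41, 11.14, 9.11) = 6.99.
        liminf_n integral(f_n) = sup over m of (inf of tail from m) = 6.99.
Step 3: Similarly sup of every tail = max of the period values = 12.56.
        limsup_n integral(f_n) = 12.56.
Step 4: Fatou's lemma: integral(liminf_n f_n) <= liminf_n integral(f_n) = 6.99.
        So the integral of the pointwise liminf is at most 6.99.


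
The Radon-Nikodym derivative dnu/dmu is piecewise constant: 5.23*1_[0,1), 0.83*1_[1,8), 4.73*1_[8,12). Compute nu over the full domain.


Integrate each piece of the Radon-Nikodym derivative:
Step 1: integral_0^1 5.23 dx = 5.23*(1-0) = 5.23*1 = 5.23
Step 2: integral_1^8 0.83 dx = 0.83*(8-1) = 0.83*7 = 5.81
Step 3: integral_8^12 4.73 dx = 4.73*(12-8) = 4.73*4 = 18.92
Total: 5.23 + 5.81 + 18.92 = 29.96


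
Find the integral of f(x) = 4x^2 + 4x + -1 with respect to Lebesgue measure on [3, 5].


The Lebesgue integral of a Riemann-integrable function agrees with the Riemann integral.
Antiderivative F(x) = (4/3)x^3 + (4/2)x^2 + -1x
F(5) = (4/3)*5^3 + (4/2)*5^2 + -1*5
     = (4/3)*125 + (4/2)*25 + -1*5
     = 166.666667 + 50 + -5
     = 211.666667
F(3) = 51
Integral = F(5) - F(3) = 211.666667 - 51 = 160.666667


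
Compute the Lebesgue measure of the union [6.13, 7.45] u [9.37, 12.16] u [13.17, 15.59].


For pairwise disjoint intervals, m(union) = sum of lengths.
= (7.45 - 6.13) + (12.16 - 9.37) + (15.59 - 13.17)
= 1.32 + 2.79 + 2.42
= 6.53


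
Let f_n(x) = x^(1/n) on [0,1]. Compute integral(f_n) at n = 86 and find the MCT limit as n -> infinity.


At n = 86: f_86(x) = x^(1/86).
Step 1: integral(x^(1/86), 0, 1) = [x^(1/86+1) / (1/86+1)] from 0 to 1
     = 1 / (1/86 + 1) = 1 / ((86+1)/86) = 86/(86+1)
     = 86/87 = 0.988506
Step 2: As n -> infinity, f_n(x) = x^(1/n) -> 1 for x in (0,1], and f_n is increasing in n.
By MCT, lim_n integral(f_n) = integral(lim_n f_n) = integral(1, 0, 1) = 1.
Step 3: Verify convergence: 86/87 = 0.988506 -> 1


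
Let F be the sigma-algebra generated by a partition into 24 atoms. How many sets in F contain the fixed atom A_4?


Each element of F is a union of some subset S of the 24 atoms.
The element contains A_4 iff A_4 is in S.
So we count subsets S of {A_1,...,A_24} with A_4 in S: choose freely among the other 23 atoms.
Count = 2^(24-1) = 2^23 = 8388608.


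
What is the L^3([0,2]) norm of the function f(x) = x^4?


Step 1: ||f||_3 = (integral_0^2 |x^4|^3 dx)^(1/3)
     = (integral_0^2 x^12 dx)^(1/3)
Step 2: integral_0^2 x^12 dx = [x^13/(13)] from 0 to 2 = 2^13/13
     = 8192/13 = 630.153846
Step 3: ||f||_3 = (630.153846)^(1/3) = 8.573317


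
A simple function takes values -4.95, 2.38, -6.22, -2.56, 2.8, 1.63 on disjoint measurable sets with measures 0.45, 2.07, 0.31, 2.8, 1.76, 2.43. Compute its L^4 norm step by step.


Step 1: Compute |f_i|^4 for each value:
  |-4.95|^4 = 600.372506
  |2.38|^4 = 32.085427
  |-6.22|^4 = 1496.792295
  |-2.56|^4 = 42.949673
  |2.8|^4 = 61.4656
  |1.63|^4 = 7.059118
Step 2: Multiply by measures and sum:
  600.372506 * 0.45 = 270.167628
  32.085427 * 2.07 = 66.416835
  1496.792295 * 0.31 = 464.005611
  42.949673 * 2.8 = 120.259084
  61.4656 * 1.76 = 108.179456
  7.059118 * 2.43 = 17.153656
Sum = 270.167628 + 66.416835 + 464.005611 + 120.259084 + 108.179456 + 17.153656 = 1046.18227
Step 3: Take the p-th root:
||f||_4 = (1046.18227)^(1/4) = 5.687244


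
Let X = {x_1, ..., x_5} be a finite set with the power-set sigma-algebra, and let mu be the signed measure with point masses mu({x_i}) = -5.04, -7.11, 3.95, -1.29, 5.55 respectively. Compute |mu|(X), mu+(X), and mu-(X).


Step 1: Every measurable set is a union of atoms (the cells / points), so a Hahn decomposition is
  obtained by grouping atoms by sign: P = union of atoms with mu > 0, N = union of the remaining atoms.
  Atoms in P (indices): 3, 5;  atoms in N (indices): 1, 2, 4
  Positive values: 3.95, 5.55
  Negative values: -5.04, -7.11, -1.29
Step 2: mu+(X) = mu(P) = sum of positive atom values = 9.5
Step 3: mu-(X) = -mu(N) = sum of |negative atom values| = 13.44
Step 4: |mu|(X) = mu+(X) + mu-(X) = 9.5 + 13.44 = 22.94


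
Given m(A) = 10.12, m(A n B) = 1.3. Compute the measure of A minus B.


m(A \ B) = m(A) - m(A n B)
= 10.12 - 1.3
= 8.82


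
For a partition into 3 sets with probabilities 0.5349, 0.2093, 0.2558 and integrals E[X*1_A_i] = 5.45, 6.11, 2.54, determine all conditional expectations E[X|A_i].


For each cell A_i: E[X|A_i] = E[X*1_A_i] / P(A_i)
Step 1: E[X|A_1] = 5.45 / 0.5349 = 10.18882
Step 2: E[X|A_2] = 6.11 / 0.2093 = 29.192547
Step 3: E[X|A_3] = 2.54 / 0.2558 = 9.929633
Verification: E[X] = sum E[X*1_A_i] = 5.45 + 6.11 + 2.54 = 14.1


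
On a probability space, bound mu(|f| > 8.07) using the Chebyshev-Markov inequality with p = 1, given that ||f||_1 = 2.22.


Chebyshev/Markov inequality: mu(|f| > eps) <= (||f||_p / eps)^p
Step 1: ||f||_1 / eps = 2.22 / 8.07 = 0.275093
Step 2: Raise to power p = 1:
  (0.275093)^1 = 0.275093
Step 3: Therefore mu(|f| > 8.07) <= 0.275093


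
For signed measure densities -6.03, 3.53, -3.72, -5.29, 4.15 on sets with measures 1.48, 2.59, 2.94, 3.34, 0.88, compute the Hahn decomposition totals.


Step 1: Compute signed measure on each set:
  Set 1: -6.03 * 1.48 = -8.9244
  Set 2: 3.53 * 2.59 = 9.1427
  Set 3: -3.72 * 2.94 = -10.9368
  Set 4: -5.29 * 3.34 = -17.6686
  Set 5: 4.15 * 0.88 = 3.652
Step 2: Total signed measure = (-8.9244) + (9.1427) + (-10.9368) + (-17.6686) + (3.652)
     = -24.7351
Step 3: Positive part mu+(X) = sum of positive contributions = 12.7947
Step 4: Negative part mu-(X) = |sum of negative contributions| = 37.5298


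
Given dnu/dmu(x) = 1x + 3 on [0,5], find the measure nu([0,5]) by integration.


nu(A) = integral_A (dnu/dmu) dmu = integral_0^5 (1x + 3) dx
Step 1: Antiderivative F(x) = (1/2)x^2 + 3x
Step 2: F(5) = (1/2)*5^2 + 3*5 = 12.5 + 15 = 27.5
Step 3: F(0) = (1/2)*0^2 + 3*0 = 0.0 + 0 = 0.0
Step 4: nu([0,5]) = F(5) - F(0) = 27.5 - 0.0 = 27.5


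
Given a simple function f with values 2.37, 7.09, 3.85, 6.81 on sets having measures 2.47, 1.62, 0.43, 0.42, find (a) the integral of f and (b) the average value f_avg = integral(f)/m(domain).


Step 1: Integral = sum(value_i * measure_i)
= 2.37*2.47 + 7.09*1.62 + 3.85*0.43 + 6.81*0.42
= 5.8539 + 11.4858 + 1.6555 + 2.8602
= 21.8554
Step 2: Total measure of domain = 2.47 + 1.62 + 0.43 + 0.42 = 4.94
Step 3: Average value = 21.8554 / 4.94 = 4.42417


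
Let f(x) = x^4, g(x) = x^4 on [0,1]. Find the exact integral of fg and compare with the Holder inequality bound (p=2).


Step 1: Exact integral of f*g = integral(x^8, 0, 1) = 1/9
     = 0.111111
Step 2: Holder bound with p=2, q=2:
  ||f||_p = (integral x^8 dx)^(1/2) = (1/9)^(1/2) = 0.333333
  ||g||_q = (integral x^8 dx)^(1/2) = (1/9)^(1/2) = 0.333333
Step 3: Holder bound = ||f||_p * ||g||_q = 0.333333 * 0.333333 = 0.111111
Verification: 0.111111 <= 0.111111 (Holder holds)


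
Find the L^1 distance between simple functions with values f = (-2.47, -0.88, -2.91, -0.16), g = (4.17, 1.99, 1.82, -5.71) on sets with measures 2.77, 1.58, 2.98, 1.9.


Step 1: Compute differences f_i - g_i:
  -2.47 - 4.17 = -6.64
  -0.88 - 1.99 = -2.87
  -2.91 - 1.82 = -4.73
  -0.16 - -5.71 = 5.55
Step 2: Compute |diff|^1 * measure for each set:
  |-6.64|^1 * 2.77 = 6.64 * 2.77 = 18.3928
  |-2.87|^1 * 1.58 = 2.87 * 1.58 = 4.5346
  |-4.73|^1 * 2.98 = 4.73 * 2.98 = 14.0954
  |5.55|^1 * 1.9 = 5.55 * 1.9 = 10.545
Step 3: Sum = 47.5678
Step 4: ||f-g||_1 = (47.5678)^(1/1) = 47.5678


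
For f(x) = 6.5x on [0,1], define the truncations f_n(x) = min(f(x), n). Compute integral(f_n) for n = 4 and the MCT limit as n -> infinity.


f(x) = 6.5x on [0,1]; f_n(x) = min(6.5x, n). At n = 4:
Step 1: f(x) reaches 4 at x = 4/6.5 = 0.615385
Step 2: integral(f_4) = integral(6.5x, 0, 0.615385) + integral(4, 0.615385, 1)
       = 6.5*0.615385^2/2 + 4*(1 - 0.615385)
       = 1.230769 + 1.538462
       = 2.769231
Step 3: As n -> infinity, f_n increases to f, so by MCT integral(f_n) -> integral(f) = 6.5/2 = 3.25.
Convergence: integral(f_4) = 2.769231 -> 3.25 as n -> infinity


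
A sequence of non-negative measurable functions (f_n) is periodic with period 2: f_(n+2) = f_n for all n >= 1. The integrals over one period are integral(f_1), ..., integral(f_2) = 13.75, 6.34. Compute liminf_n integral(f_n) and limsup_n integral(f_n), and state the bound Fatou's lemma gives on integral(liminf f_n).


The sequence (integral(f_n)) is periodic with period 2, repeating the values 13.75, 6.34 indefinitely.
Step 1: For a periodic sequence, every tail (a_m, a_(m+1), ...) contains all 2 period values infinitely often.
Step 2: Hence inf of every tail = min of the period values = min(13.75, 6.34) = 6.34.
        liminf_n integral(f_n) = sup over m of (inf of tail from m) = 6.34.
Step 3: Similarly sup of every tail = max of the period values = 13.75.
        limsup_n integral(f_n) = 13.75.
Step 4: Fatou's lemma: integral(liminf_n f_n) <= liminf_n integral(f_n) = 6.34.
        So the integral of the pointwise liminf is at most 6.34.


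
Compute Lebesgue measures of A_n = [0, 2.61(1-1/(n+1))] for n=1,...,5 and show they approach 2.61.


By continuity of measure from below: if A_n increases to A, then m(A_n) -> m(A).
Here A = [0, 2.61], so m(A) = 2.61
Step 1: a_1 = 2.61*(1 - 1/2) = 1.305, m(A_1) = 1.305
Step 2: a_2 = 2.61*(1 - 1/3) = 1.74, m(A_2) = 1.74
Step 3: a_3 = 2.61*(1 - 1/4) = 1.9575, m(A_3) = 1.9575
Step 4: a_4 = 2.61*(1 - 1/5) = 2.088, m(A_4) = 2.088
Step 5: a_5 = 2.61*(1 - 1/6) = 2.175, m(A_5) = 2.175
Limit: m(A_n) -> m([0,2.61]) = 2.61


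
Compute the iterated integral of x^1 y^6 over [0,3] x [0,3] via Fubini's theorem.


By Fubini's theorem, the double integral factors as a product of single integrals:
Step 1: integral_0^3 x^1 dx = [x^2/2] from 0 to 3
     = 3^2/2 = 4.5
Step 2: integral_0^3 y^6 dy = [y^7/7] from 0 to 3
     = 3^7/7 = 312.428571
Step 3: Double integral = 4.5 * 312.428571 = 1405.928571


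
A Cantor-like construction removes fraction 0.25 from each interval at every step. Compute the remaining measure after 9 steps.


Step 1: At each step, fraction remaining = 1 - 0.25 = 0.75
Step 2: After 9 steps, measure = (0.75)^9
Result = 0.075085


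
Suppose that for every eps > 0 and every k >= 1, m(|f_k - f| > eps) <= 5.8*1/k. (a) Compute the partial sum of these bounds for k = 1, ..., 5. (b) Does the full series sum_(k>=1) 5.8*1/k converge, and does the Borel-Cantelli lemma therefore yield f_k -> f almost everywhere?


Step 1: List the terms 5.8*1/k for k = 1 to 5:
  k=1: 5.8
  k=2: 2.9
  k=3: 1.933333
  k=4: 1.45
  k=5: 1.16
Step 2: Partial sum = 5.8 + 2.9 + 1.933333 + 1.45 + 1.16
     = 13.243333
Step 3: The full series sum_(k>=1) 5.8*1/k diverges (harmonic series, p = 1; a nonzero constant multiple of a divergent series diverges).
Step 4: The (first) Borel-Cantelli lemma requires a summable sequence of measures, so it does not apply here;
        from this bound alone no conclusion about a.e. convergence can be drawn (convergence in measure still
        gives an a.e.-convergent subsequence, but not a.e. convergence of the whole sequence).
Conclusion: series diverges; Borel-Cantelli is inconclusive about a.e. convergence of f_k.


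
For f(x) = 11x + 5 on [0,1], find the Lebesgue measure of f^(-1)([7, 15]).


f^(-1)([7, 15]) = {x : 7 <= 11x + 5 <= 15}
Solving: (7 - 5)/11 <= x <= (15 - 5)/11
= [0.181818, 0.909091]
Intersecting with [0,1]: [0.181818, 0.909091]
Measure = 0.909091 - 0.181818 = 0.727273


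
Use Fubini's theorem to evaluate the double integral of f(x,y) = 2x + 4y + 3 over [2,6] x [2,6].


By Fubini, integrate in x first, then y.
Step 1: Fix y, integrate over x in [2,6]:
  integral(2x + 4y + 3, x=2..6)
  = 2*(6^2 - 2^2)/2 + (4y + 3)*(6 - 2)
  = 32 + (4y + 3)*4
  = 32 + 16y + 12
  = 44 + 16y
Step 2: Integrate over y in [2,6]:
  integral(44 + 16y, y=2..6)
  = 44*4 + 16*(6^2 - 2^2)/2
  = 176 + 256
  = 432


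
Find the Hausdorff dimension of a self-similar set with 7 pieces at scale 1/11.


For a self-similar set with N copies scaled by 1/r:
dim_H = log(N)/log(r) = log(7)/log(11)
= 1.94591/2.397895
= 0.811508


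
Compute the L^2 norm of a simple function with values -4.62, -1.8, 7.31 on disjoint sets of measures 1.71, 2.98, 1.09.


Step 1: Compute |f_i|^2 for each value:
  |-4.62|^2 = 21.3444
  |-1.8|^2 = 3.24
  |7.31|^2 = 53.4361
Step 2: Multiply by measures and sum:
  21.3444 * 1.71 = 36.498924
  3.24 * 2.98 = 9.6552
  53.4361 * 1.09 = 58.245349
Sum = 36.498924 + 9.6552 + 58.245349 = 104.399473
Step 3: Take the p-th root:
||f||_2 = (104.399473)^(1/2) = 10.217606


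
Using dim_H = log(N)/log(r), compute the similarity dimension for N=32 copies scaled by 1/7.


For a self-similar set with N copies scaled by 1/r:
dim_H = log(N)/log(r) = log(32)/log(7)
= 3.465736/1.94591
= 1.781036


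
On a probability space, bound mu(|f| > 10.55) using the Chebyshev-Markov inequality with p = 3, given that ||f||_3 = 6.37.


Chebyshev/Markov inequality: mu(|f| > eps) <= (||f||_p / eps)^p
Step 1: ||f||_3 / eps = 6.37 / 10.55 = 0.603791
Step 2: Raise to power p = 3:
  (0.603791)^3 = 0.220121
Step 3: Therefore mu(|f| > 10.55) <= 0.220121


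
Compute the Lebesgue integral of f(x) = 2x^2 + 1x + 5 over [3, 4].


The Lebesgue integral of a Riemann-integrable function agrees with the Riemann integral.
Antiderivative F(x) = (2/3)x^3 + (1/2)x^2 + 5x
F(4) = (2/3)*4^3 + (1/2)*4^2 + 5*4
     = (2/3)*64 + (1/2)*16 + 5*4
     = 42.666667 + 8 + 20
     = 70.666667
F(3) = 37.5
Integral = F(4) - F(3) = 70.666667 - 37.5 = 33.166667


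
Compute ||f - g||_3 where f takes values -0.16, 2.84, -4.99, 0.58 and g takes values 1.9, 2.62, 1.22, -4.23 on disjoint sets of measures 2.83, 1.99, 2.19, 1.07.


Step 1: Compute differences f_i - g_i:
  -0.16 - 1.9 = -2.06
  2.84 - 2.62 = 0.22
  -4.99 - 1.22 = -6.21
  0.58 - -4.23 = 4.81
Step 2: Compute |diff|^3 * measure for each set:
  |-2.06|^3 * 2.83 = 8.741816 * 2.83 = 24.739339
  |0.22|^3 * 1.99 = 0.010648 * 1.99 = 0.02119
  |-6.21|^3 * 2.19 = 239.483061 * 2.19 = 524.467904
  |4.81|^3 * 1.07 = 111.284641 * 1.07 = 119.074566
Step 3: Sum = 668.302998
Step 4: ||f-g||_3 = (668.302998)^(1/3) = 8.742946


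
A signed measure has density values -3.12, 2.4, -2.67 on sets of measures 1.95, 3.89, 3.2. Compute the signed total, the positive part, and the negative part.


Step 1: Compute signed measure on each set:
  Set 1: -3.12 * 1.95 = -6.084
  Set 2: 2.4 * 3.89 = 9.336
  Set 3: -2.67 * 3.2 = -8.544
Step 2: Total signed measure = (-6.084) + (9.336) + (-8.544)
     = -5.292
Step 3: Positive part mu+(X) = sum of positive contributions = 9.336
Step 4: Negative part mu-(X) = |sum of negative contributions| = 14.628


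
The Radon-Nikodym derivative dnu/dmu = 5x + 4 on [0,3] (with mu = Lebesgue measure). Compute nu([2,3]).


nu(A) = integral_A (dnu/dmu) dmu = integral_2^3 (5x + 4) dx
Step 1: Antiderivative F(x) = (5/2)x^2 + 4x
Step 2: F(3) = (5/2)*3^2 + 4*3 = 22.5 + 12 = 34.5
Step 3: F(2) = (5/2)*2^2 + 4*2 = 10 + 8 = 18
Step 4: nu([2,3]) = F(3) - F(2) = 34.5 - 18 = 16.5


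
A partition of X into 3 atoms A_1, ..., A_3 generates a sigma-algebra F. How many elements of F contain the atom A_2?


Each element of F is a union of some subset S of the 3 atoms.
The element contains A_2 iff A_2 is in S.
So we count subsets S of {A_1,...,A_3} with A_2 in S: choose freely among the other 2 atoms.
Count = 2^(3-1) = 2^2 = 4.


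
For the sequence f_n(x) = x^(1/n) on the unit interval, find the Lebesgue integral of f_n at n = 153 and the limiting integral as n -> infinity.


At n = 153: f_153(x) = x^(1/153).
Step 1: integral(x^(1/153), 0, 1) = [x^(1/153+1) / (1/153+1)] from 0 to 1
     = 1 / (1/153 + 1) = 1 / ((153+1)/153) = 153/(153+1)
     = 153/154 = 0.993506
Step 2: As n -> infinity, f_n(x) = x^(1/n) -> 1 for x in (0,1], and f_n is increasing in n.
By MCT, lim_n integral(f_n) = integral(lim_n f_n) = integral(1, 0, 1) = 1.
Step 3: Verify convergence: 153/154 = 0.993506 -> 1


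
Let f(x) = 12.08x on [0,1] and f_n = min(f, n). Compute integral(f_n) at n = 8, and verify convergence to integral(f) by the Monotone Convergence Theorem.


f(x) = 12.08x on [0,1]; f_n(x) = min(12.08x, n). At n = 8:
Step 1: f(x) reaches 8 at x = 8/12.08 = 0.662252
Step 2: integral(f_8) = integral(12.08x, 0, 0.662252) + integral(8, 0.662252, 1)
       = 12.08*0.662252^2/2 + 8*(1 - 0.662252)
       = 2.649007 + 2.701987
       = 5.350993
Step 3: As n -> infinity, f_n increases to f, so by MCT integral(f_n) -> integral(f) = 12.08/2 = 6.04.
Convergence: integral(f_8) = 5.350993 -> 6.04 as n -> infinity


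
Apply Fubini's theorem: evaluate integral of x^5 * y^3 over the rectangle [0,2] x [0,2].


By Fubini's theorem, the double integral factors as a product of single integrals:
Step 1: integral_0^2 x^5 dx = [x^6/6] from 0 to 2
     = 2^6/6 = 10.666667
Step 2: integral_0^2 y^3 dy = [y^4/4] from 0 to 2
     = 2^4/4 = 4
Step 3: Double integral = 10.666667 * 4 = 42.666667


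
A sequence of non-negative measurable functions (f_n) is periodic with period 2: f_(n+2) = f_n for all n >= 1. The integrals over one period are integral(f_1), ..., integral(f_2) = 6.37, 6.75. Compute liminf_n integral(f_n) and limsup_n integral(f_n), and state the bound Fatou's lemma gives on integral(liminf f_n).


The sequence (integral(f_n)) is periodic with period 2, repeating the values 6.37, 6.75 indefinitely.
Step 1: For a periodic sequence, every tail (a_m, a_(m+1), ...) contains all 2 period values infinitely often.
Step 2: Hence inf of every tail = min of the period values = min(6.37, 6.75) = 6.37.
        liminf_n integral(f_n) = sup over m of (inf of tail from m) = 6.37.
Step 3: Similarly sup of every tail = max of the period values = 6.75.
        limsup_n integral(f_n) = 6.75.
Step 4: Fatou's lemma: integral(liminf_n f_n) <= liminf_n integral(f_n) = 6.37.
        So the integral of the pointwise liminf is at most 6.37.
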